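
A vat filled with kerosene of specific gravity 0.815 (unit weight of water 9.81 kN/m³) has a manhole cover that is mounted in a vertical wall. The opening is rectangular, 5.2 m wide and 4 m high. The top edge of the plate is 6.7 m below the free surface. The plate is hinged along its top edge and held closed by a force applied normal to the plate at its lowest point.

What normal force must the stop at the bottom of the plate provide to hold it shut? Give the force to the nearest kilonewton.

P ≈ 779 kN

γ = 0.815 × 9.81 = 7.99515 kN/m³.
The centroid lies 4/2 = 2 m below the top edge, so the centroid depth is h_c = 6.7 + 2 = 8.7 m.
A = 5.2 × 4 = 20.8 m².
Resultant F = γ·h_c·A = 7.99515 × 8.7 × 20.8 = 1446.8 kN.
I_c = b·h³/12 = 5.2 × 4³/12 = 27.7333 m⁴.
Centre of pressure: y_p = y_c + I_c/(y_c·A) = 8.7 + 27.7333/(8.7 × 20.8) = 8.7 + 0.153257 = 8.85326 m along the plane.
The resultant acts 2 + 0.153257 = 2.15326 m (along the plate) below the hinge at the top edge, so the moment about the hinge is M = F × 2.15326 = 1446.8 × 2.15326 = 3115.34 kN·m.
A normal force at the bottom, 4 m from the hinge, must supply this moment: P = 3115.34/4 = 778.835 kN.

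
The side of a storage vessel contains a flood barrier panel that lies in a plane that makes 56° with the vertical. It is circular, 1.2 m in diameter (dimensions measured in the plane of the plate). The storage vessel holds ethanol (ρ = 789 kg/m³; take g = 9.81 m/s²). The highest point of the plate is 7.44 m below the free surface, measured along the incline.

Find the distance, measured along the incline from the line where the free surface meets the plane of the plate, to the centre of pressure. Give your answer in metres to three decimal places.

y_p = 8.051 m

γ = ρg = 789 × 9.81 / 1000 = 7.74009 kN/m³.
The plate makes 56° with the vertical, i.e. θ = 90° − 56° = 34° to the horizontal. Measuring y along the incline from the free-surface line, vertical depth h = y·sinθ with sinθ = 0.559193.
The centroid is at the centre, 0.6 m below the top of the plate, so y_c = 7.44 + 0.6 = 8.04 m and h_c = 8.04 × 0.559193 = 4.49591 m.
A = π(0.6)² = 1.13097 m².
Resultant F = γ·h_c·A = 7.74009 × 4.49591 × 1.13097 = 39.3563 kN.
I_c = πr⁴/4 = π × 0.6⁴/4 = 0.101788 m⁴.
Centre of pressure: y_p = y_c + I_c/(y_c·A) = 8.04 + 0.101788/(8.04 × 1.13097) = 8.04 + 0.0111941 = 8.05119 m along the plane.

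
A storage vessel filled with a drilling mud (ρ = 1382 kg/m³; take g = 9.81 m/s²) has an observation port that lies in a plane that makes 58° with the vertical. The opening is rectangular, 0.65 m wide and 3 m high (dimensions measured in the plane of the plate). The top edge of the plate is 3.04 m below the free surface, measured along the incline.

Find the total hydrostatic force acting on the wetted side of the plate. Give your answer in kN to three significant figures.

F ≈ 63.6 kN

γ = ρg = 1382 × 9.81 / 1000 = 13.55742 kN/m³.
The plate makes 58° with the vertical, i.e. θ = 90° − 58° = 32° to the horizontal. Measuring y along the incline from the free-surface line, vertical depth h = y·sinθ with sinθ = 0.529919.
The centroid lies 3/2 = 1.5 m below the top edge, so y_c = 3.04 + 1.5 = 4.54 m and h_c = 4.54 × 0.529919 = 2.40583 m.
A = 0.65 × 3 = 1.95 m².
Resultant F = γ·h_c·A = 13.55742 × 2.40583 × 1.95 = 63.6029 kN.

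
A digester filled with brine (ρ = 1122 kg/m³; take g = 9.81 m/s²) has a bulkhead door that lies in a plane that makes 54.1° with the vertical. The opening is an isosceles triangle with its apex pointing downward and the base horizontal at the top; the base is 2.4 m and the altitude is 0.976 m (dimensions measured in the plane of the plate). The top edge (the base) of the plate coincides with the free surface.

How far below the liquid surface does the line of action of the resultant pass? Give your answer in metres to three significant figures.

γ = ρg = 1122 × 9.81 / 1000 = 11.00682 kN/m³.
The plate makes 54.1° with the vertical, i.e. θ = 90° − 54.1° = 35.9° to the horizontal. Measuring y along the incline from the free-surface line, vertical depth h = y·sinθ with sinθ = 0.586372.
With the apex down, the centroid sits h/3 = 0.976/3 = 0.325333 m below the base (the top edge), so y_c = 0.325333 m and h_c = 0.325333 × 0.586372 = 0.190766 m.
A = ½ × 2.4 × 0.976 = 1.1712 m².
Resultant F = γ·h_c·A = 11.00682 × 0.190766 × 1.1712 = 2.4592 kN.
I_c = b·h³/36 = 2.4 × 0.976³/36 = 0.0619809 m⁴.
Centre of pressure: y_p = y_c + I_c/(y_c·A) = 0.325333 + 0.0619809/(0.325333 × 1.1712) = 0.325333 + 0.162667 = 0.488 m along the plane.
Vertically, h_p = y_p·sinθ = 0.488 × 0.586372 = 0.28615 m.

h_p = 0.286 m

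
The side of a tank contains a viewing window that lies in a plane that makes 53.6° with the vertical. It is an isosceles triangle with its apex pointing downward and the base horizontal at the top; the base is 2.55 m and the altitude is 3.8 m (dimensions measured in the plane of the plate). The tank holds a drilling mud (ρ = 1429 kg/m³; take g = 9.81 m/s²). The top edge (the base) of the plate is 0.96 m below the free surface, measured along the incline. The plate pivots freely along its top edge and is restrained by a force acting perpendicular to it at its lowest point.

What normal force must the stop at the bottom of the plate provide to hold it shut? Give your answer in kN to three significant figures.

γ = ρg = 1429 × 9.81 / 1000 = 14.01849 kN/m³.
The plate makes 53.6° with the vertical, i.e. θ = 90° − 53.6° = 36.4° to the horizontal. Measuring y along the incline from the free-surface line, vertical depth h = y·sinθ with sinθ = 0.593419.
With the apex down, the centroid sits h/3 = 3.8/3 = 1.26667 m below the base (the top edge), so y_c = 0.96 + 1.26667 = 2.22667 m and h_c = 2.22667 × 0.593419 = 1.32135 m.
A = ½ × 2.55 × 3.8 = 4.845 m².
Resultant F = γ·h_c·A = 14.01849 × 1.32135 × 4.845 = 89.7455 kN.
I_c = b·h³/36 = 2.55 × 3.8³/36 = 3.88677 m⁴.
Centre of pressure: y_p = y_c + I_c/(y_c·A) = 2.22667 + 3.88677/(2.22667 × 4.845) = 2.22667 + 0.360279 = 2.58695 m along the plane.
The resultant acts 1.26667 + 0.360279 = 1.62695 m (along the plate) below the hinge at the top edge, so the moment about the hinge is M = F × 1.62695 = 89.7455 × 1.62695 = 146.011 kN·m.
A normal force at the bottom, 3.8 m from the hinge, must supply this moment: P = 146.011/3.8 = 38.4239 kN.

P ≈ 38.4 kN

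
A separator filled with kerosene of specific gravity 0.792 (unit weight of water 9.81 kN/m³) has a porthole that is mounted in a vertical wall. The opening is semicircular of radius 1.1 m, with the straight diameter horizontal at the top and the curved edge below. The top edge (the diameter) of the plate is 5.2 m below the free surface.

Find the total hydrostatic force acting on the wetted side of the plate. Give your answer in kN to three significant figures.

F ≈ 83.7 kN

γ = 0.792 × 9.81 = 7.76952 kN/m³.
The centroid of a semicircle lies 4r/(3π) = 0.466854 m from the diameter, here below the top edge, so the centroid depth is h_c = 5.2 + 0.466854 = 5.66685 m.
A = πr²/2 = π × 1.1²/2 = 1.90066 m².
Resultant F = γ·h_c·A = 7.76952 × 5.66685 × 1.90066 = 83.6836 kN.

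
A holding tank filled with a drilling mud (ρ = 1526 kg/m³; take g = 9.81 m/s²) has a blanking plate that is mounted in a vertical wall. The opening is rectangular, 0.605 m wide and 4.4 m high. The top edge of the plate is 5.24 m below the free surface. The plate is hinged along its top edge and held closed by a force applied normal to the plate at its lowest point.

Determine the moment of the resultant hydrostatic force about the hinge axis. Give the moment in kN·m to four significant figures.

γ = ρg = 1526 × 9.81 / 1000 = 14.97006 kN/m³.
The centroid lies 4.4/2 = 2.2 m below the top edge, so the centroid depth is h_c = 5.24 + 2.2 = 7.44 m.
A = 0.605 × 4.4 = 2.662 m².
Resultant F = γ·h_c·A = 14.97006 × 7.44 × 2.662 = 296.486 kN.
I_c = b·h³/12 = 0.605 × 4.4³/12 = 4.29469 m⁴.
Centre of pressure: y_p = y_c + I_c/(y_c·A) = 7.44 + 4.29469/(7.44 × 2.662) = 7.44 + 0.216846 = 7.65685 m along the plane.
The resultant acts 2.2 + 0.216846 = 2.41685 m (along the plate) below the hinge at the top edge, so the moment about the hinge is M = F × 2.41685 = 296.486 × 2.41685 = 716.562 kN·m.

M ≈ 716.6 kN·m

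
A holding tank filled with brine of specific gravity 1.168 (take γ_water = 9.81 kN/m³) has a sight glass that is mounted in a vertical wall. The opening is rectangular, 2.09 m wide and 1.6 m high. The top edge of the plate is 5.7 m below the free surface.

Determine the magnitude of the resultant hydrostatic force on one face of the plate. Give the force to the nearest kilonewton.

F ≈ 249 kN

γ = 1.168 × 9.81 = 11.45808 kN/m³.
The centroid lies 1.6/2 = 0.8 m below the top edge, so the centroid depth is h_c = 5.7 + 0.8 = 6.5 m.
A = 2.09 × 1.6 = 3.344 m².
Resultant F = γ·h_c·A = 11.45808 × 6.5 × 3.344 = 249.053 kN.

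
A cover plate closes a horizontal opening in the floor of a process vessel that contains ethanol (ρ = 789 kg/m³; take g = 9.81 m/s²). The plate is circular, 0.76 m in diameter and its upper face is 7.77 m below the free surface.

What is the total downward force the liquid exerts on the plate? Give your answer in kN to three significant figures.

γ = ρg = 789 × 9.81 / 1000 = 7.74009 kN/m³.
The plate is horizontal, so pressure is uniform at p = γ·h = 7.74009 × 7.77 = 60.1405 kN/m².
A = π(0.38)² = 0.453646 m².
F = p·A = 60.1405 × 0.453646 = 27.2825 kN.

F ≈ 27.3 kN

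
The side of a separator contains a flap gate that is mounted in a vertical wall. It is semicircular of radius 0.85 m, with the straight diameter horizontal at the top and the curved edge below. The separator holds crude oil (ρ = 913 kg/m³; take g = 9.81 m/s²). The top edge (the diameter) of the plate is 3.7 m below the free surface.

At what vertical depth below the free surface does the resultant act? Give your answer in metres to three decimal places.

h_p = 4.073 m

γ = ρg = 913 × 9.81 / 1000 = 8.95653 kN/m³.
The centroid of a semicircle lies 4r/(3π) = 0.360751 m from the diameter, here below the top edge, so the centroid depth is h_c = 3.7 + 0.360751 = 4.06075 m.
A = πr²/2 = π × 0.85²/2 = 1.1349 m².
Resultant F = γ·h_c·A = 8.95653 × 4.06075 × 1.1349 = 41.2766 kN.
I_c = (π/8 − 8/(9π))·r⁴ = 0.109757 × 0.85⁴ = 0.0572938 m⁴.
Centre of pressure: y_p = y_c + I_c/(y_c·A) = 4.06075 + 0.0572938/(4.06075 × 1.1349) = 4.06075 + 0.0124321 = 4.07318 m along the plane.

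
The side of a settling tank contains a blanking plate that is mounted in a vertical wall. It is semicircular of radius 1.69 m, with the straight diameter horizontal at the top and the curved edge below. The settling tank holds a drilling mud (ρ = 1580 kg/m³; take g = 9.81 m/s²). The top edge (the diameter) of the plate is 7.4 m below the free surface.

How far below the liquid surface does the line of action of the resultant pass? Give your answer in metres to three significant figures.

h_p = 8.14 m

γ = ρg = 1580 × 9.81 / 1000 = 15.4998 kN/m³.
The centroid of a semicircle lies 4r/(3π) = 0.717258 m from the diameter, here below the top edge, so the centroid depth is h_c = 7.4 + 0.717258 = 8.11726 m.
A = πr²/2 = π × 1.69²/2 = 4.48635 m².
Resultant F = γ·h_c·A = 15.4998 × 8.11726 × 4.48635 = 564.454 kN.
I_c = (π/8 − 8/(9π))·r⁴ = 0.109757 × 1.69⁴ = 0.895322 m⁴.
Centre of pressure: y_p = y_c + I_c/(y_c·A) = 8.11726 + 0.895322/(8.11726 × 4.48635) = 8.11726 + 0.0245854 = 8.14185 m along the plane.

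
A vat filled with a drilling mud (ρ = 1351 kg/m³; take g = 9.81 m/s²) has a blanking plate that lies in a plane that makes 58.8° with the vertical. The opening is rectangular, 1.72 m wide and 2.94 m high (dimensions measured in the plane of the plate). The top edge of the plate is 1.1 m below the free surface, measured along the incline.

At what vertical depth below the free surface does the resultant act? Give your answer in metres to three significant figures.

γ = ρg = 1351 × 9.81 / 1000 = 13.25331 kN/m³.
The plate makes 58.8° with the vertical, i.e. θ = 90° − 58.8° = 31.2° to the horizontal. Measuring y along the incline from the free-surface line, vertical depth h = y·sinθ with sinθ = 0.518027.
The centroid lies 2.94/2 = 1.47 m below the top edge, so y_c = 1.1 + 1.47 = 2.57 m and h_c = 2.57 × 0.518027 = 1.33133 m.
A = 1.72 × 2.94 = 5.0568 m².
Resultant F = γ·h_c·A = 13.25331 × 1.33133 × 5.0568 = 89.2249 kN.
I_c = b·h³/12 = 1.72 × 2.94³/12 = 3.64241 m⁴.
Centre of pressure: y_p = y_c + I_c/(y_c·A) = 2.57 + 3.64241/(2.57 × 5.0568) = 2.57 + 0.280272 = 2.85027 m along the plane.
Vertically, h_p = y_p·sinθ = 2.85027 × 0.518027 = 1.47652 m.

h_p = 1.48 m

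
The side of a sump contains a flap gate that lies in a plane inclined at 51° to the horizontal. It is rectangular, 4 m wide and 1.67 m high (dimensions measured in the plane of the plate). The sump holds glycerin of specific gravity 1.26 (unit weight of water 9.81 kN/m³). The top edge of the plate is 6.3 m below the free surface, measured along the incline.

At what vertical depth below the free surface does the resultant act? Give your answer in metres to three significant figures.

γ = 1.26 × 9.81 = 12.3606 kN/m³.
Let θ = 51° be the plate's angle to the horizontal; measure y along the incline from where the plane meets the free surface. Vertical depth h = y·sinθ with sinθ = 0.777146.
The centroid lies 1.67/2 = 0.835 m below the top edge, so y_c = 6.3 + 0.835 = 7.135 m and h_c = 7.135 × 0.777146 = 5.54494 m.
A = 4 × 1.67 = 6.68 m².
Resultant F = γ·h_c·A = 12.3606 × 5.54494 × 6.68 = 457.839 kN.
I_c = b·h³/12 = 4 × 1.67³/12 = 1.55249 m⁴.
Centre of pressure: y_p = y_c + I_c/(y_c·A) = 7.135 + 1.55249/(7.135 × 6.68) = 7.135 + 0.032573 = 7.16757 m along the plane.
Vertically, h_p = y_p·sinθ = 7.16757 × 0.777146 = 5.57025 m.

h_p = 5.57 m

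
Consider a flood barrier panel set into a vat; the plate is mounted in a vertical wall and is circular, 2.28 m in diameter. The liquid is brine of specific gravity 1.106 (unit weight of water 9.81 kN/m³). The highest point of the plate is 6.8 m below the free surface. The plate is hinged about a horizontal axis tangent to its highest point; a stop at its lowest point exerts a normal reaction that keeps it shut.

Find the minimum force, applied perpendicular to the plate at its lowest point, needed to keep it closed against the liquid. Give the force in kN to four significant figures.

γ = 1.106 × 9.81 = 10.84986 kN/m³.
The centroid is at the centre, 1.14 m below the top of the plate, so the centroid depth is h_c = 6.8 + 1.14 = 7.94 m.
A = π(1.14)² = 4.08281 m².
Resultant F = γ·h_c·A = 10.84986 × 7.94 × 4.08281 = 351.725 kN.
I_c = πr⁴/4 = π × 1.14⁴/4 = 1.32651 m⁴.
Centre of pressure: y_p = y_c + I_c/(y_c·A) = 7.94 + 1.32651/(7.94 × 4.08281) = 7.94 + 0.0409196 = 7.98092 m along the plane.
The resultant acts 1.14 + 0.0409196 = 1.18092 m (along the plate) below the hinge at the top edge, so the moment about the hinge is M = F × 1.18092 = 351.725 × 1.18092 = 415.359 kN·m.
A normal force at the bottom, 2.28 m from the hinge, must supply this moment: P = 415.359/2.28 = 182.175 kN.

P ≈ 182.2 kN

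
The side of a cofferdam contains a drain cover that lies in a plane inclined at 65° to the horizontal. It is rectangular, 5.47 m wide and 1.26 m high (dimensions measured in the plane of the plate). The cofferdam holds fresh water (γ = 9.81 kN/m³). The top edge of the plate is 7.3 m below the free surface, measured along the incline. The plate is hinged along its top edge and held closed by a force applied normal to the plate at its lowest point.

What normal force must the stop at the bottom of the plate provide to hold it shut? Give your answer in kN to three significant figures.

P ≈ 249 kN

γ = 9.81 kN/m³.
Let θ = 65° be the plate's angle to the horizontal; measure y along the incline from where the plane meets the free surface. Vertical depth h = y·sinθ with sinθ = 0.906308.
The centroid lies 1.26/2 = 0.63 m below the top edge, so y_c = 7.3 + 0.63 = 7.93 m and h_c = 7.93 × 0.906308 = 7.18702 m.
A = 5.47 × 1.26 = 6.8922 m².
Resultant F = γ·h_c·A = 9.81 × 7.18702 × 6.8922 = 485.932 kN.
I_c = b·h³/12 = 5.47 × 1.26³/12 = 0.911838 m⁴.
Centre of pressure: y_p = y_c + I_c/(y_c·A) = 7.93 + 0.911838/(7.93 × 6.8922) = 7.93 + 0.0166835 = 7.94668 m along the plane.
The resultant acts 0.63 + 0.0166835 = 0.646683 m (along the plate) below the hinge at the top edge, so the moment about the hinge is M = F × 0.646683 = 485.932 × 0.646683 = 314.244 kN·m.
A normal force at the bottom, 1.26 m from the hinge, must supply this moment: P = 314.244/1.26 = 249.4 kN.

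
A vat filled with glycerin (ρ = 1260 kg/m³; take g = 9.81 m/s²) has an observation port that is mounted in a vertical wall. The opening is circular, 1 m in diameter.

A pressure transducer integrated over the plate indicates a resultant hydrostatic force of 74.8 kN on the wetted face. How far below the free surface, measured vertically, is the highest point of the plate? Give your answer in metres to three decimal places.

γ = ρg = 1260 × 9.81 / 1000 = 12.3606 kN/m³.
A = π(0.5)² = 0.785398 m².
From F = γ·h_c·A, the centroid depth is h_c = 74.8/(12.3606 × 0.785398) = 7.70499 m.
The centroid is at the centre, 0.5 m below the top of the plate, so the highest point sits at h_top = 7.70499 − 0.5 = 7.20499 m below the surface.

d_top ≈ 7.205 m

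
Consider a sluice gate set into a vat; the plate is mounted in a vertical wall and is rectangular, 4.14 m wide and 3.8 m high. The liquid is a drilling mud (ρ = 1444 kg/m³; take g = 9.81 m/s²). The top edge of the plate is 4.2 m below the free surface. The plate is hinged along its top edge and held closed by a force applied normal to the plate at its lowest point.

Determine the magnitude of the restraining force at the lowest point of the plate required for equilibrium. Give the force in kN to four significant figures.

γ = ρg = 1444 × 9.81 / 1000 = 14.16564 kN/m³.
The centroid lies 3.8/2 = 1.9 m below the top edge, so the centroid depth is h_c = 4.2 + 1.9 = 6.1 m.
A = 4.14 × 3.8 = 15.732 m².
Resultant F = γ·h_c·A = 14.16564 × 6.1 × 15.732 = 1359.41 kN.
I_c = b·h³/12 = 4.14 × 3.8³/12 = 18.9308 m⁴.
Centre of pressure: y_p = y_c + I_c/(y_c·A) = 6.1 + 18.9308/(6.1 × 15.732) = 6.1 + 0.197267 = 6.29727 m along the plane.
The resultant acts 1.9 + 0.197267 = 2.09727 m (along the plate) below the hinge at the top edge, so the moment about the hinge is M = F × 2.09727 = 1359.41 × 2.09727 = 2851.05 kN·m.
A normal force at the bottom, 3.8 m from the hinge, must supply this moment: P = 2851.05/3.8 = 750.276 kN.

P ≈ 750.3 kN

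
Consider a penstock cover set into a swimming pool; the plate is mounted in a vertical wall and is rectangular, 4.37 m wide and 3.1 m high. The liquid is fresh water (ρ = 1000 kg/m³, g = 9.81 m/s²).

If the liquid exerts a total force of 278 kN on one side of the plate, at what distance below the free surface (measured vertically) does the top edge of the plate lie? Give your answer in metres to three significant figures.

γ = ρg = 1000 × 9.81 = 9810 N/m³ = 9.81 kN/m³.
A = 4.37 × 3.1 = 13.547 m².
From F = γ·h_c·A, the centroid depth is h_c = 278/(9.81 × 13.547) = 2.09186 m.
The centroid lies 3.1/2 = 1.55 m below the top edge, so the top edge sits at h_top = 2.09186 − 1.55 = 0.54186 m below the surface.

d_top ≈ 0.542 m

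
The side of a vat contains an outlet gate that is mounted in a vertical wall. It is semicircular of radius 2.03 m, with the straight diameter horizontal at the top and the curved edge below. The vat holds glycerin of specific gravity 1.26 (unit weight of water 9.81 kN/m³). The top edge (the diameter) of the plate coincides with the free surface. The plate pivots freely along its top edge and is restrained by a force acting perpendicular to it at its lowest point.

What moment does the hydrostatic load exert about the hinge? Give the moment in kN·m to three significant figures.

M ≈ 82.4 kN·m

γ = 1.26 × 9.81 = 12.3606 kN/m³.
The centroid of a semicircle lies 4r/(3π) = 0.861559 m from the diameter, here below the top edge, so the centroid depth is h_c = 0.861559 m.
A = πr²/2 = π × 2.03²/2 = 6.47309 m².
Resultant F = γ·h_c·A = 12.3606 × 0.861559 × 6.47309 = 68.9344 kN.
I_c = (π/8 − 8/(9π))·r⁴ = 0.109757 × 2.03⁴ = 1.86387 m⁴.
Centre of pressure: y_p = y_c + I_c/(y_c·A) = 0.861559 + 1.86387/(0.861559 × 6.47309) = 0.861559 + 0.33421 = 1.19577 m along the plane.
The resultant acts 0.861559 + 0.33421 = 1.19577 m (along the plate) below the hinge at the top edge, so the moment about the hinge is M = F × 1.19577 = 68.9344 × 1.19577 = 82.4297 kN·m.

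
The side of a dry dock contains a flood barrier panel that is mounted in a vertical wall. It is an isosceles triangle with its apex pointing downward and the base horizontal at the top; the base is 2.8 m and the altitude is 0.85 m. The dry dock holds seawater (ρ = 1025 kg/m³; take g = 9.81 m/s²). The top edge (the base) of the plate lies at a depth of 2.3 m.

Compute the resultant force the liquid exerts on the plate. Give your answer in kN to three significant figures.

F ≈ 30.9 kN

γ = ρg = 1025 × 9.81 / 1000 = 10.05525 kN/m³.
With the apex down, the centroid sits h/3 = 0.85/3 = 0.283333 m below the base (the top edge), so the centroid depth is h_c = 2.3 + 0.283333 = 2.58333 m.
A = ½ × 2.8 × 0.85 = 1.19 m².
Resultant F = γ·h_c·A = 10.05525 × 2.58333 × 1.19 = 30.9115 kN.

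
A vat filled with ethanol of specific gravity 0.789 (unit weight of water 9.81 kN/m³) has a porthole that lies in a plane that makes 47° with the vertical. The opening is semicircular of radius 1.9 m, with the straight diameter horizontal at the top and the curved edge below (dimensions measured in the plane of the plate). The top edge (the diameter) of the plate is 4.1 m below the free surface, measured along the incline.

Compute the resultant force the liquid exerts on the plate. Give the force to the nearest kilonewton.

F ≈ 147 kN

γ = 0.789 × 9.81 = 7.74009 kN/m³.
The plate makes 47° with the vertical, i.e. θ = 90° − 47° = 43° to the horizontal. Measuring y along the incline from the free-surface line, vertical depth h = y·sinθ with sinθ = 0.681998.
The centroid of a semicircle lies 4r/(3π) = 0.806385 m from the diameter, here below the top edge, so y_c = 4.1 + 0.806385 = 4.90638 m and h_c = 4.90638 × 0.681998 = 3.34614 m.
A = πr²/2 = π × 1.9²/2 = 5.67057 m².
Resultant F = γ·h_c·A = 7.74009 × 3.34614 × 5.67057 = 146.865 kN.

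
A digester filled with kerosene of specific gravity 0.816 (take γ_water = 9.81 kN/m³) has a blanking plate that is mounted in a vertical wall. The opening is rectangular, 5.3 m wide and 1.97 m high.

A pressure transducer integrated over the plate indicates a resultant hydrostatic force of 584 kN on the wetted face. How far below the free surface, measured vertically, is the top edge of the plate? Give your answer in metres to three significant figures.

d_top ≈ 6.00 m

γ = 0.816 × 9.81 = 8.00496 kN/m³.
A = 5.3 × 1.97 = 10.441 m².
From F = γ·h_c·A, the centroid depth is h_c = 584/(8.00496 × 10.441) = 6.98734 m.
The centroid lies 1.97/2 = 0.985 m below the top edge, so the top edge sits at h_top = 6.98734 − 0.985 = 6.00234 m below the surface.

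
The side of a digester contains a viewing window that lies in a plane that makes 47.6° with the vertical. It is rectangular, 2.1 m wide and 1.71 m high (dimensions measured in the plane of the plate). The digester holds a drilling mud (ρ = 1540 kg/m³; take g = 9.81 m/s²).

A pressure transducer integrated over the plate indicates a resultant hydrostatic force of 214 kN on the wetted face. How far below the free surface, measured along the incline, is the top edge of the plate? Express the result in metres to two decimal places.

y_top ≈ 4.99 m

γ = ρg = 1540 × 9.81 / 1000 = 15.1074 kN/m³.
A = 2.1 × 1.71 = 3.591 m².
From F = γ·h_c·A, the centroid depth is h_c = 214/(15.1074 × 3.591) = 3.94465 m.
The plate makes 47.6° with the vertical, i.e. θ = 90° − 47.6° = 42.4° to the horizontal. Measuring y along the incline from the free-surface line, vertical depth h = y·sinθ with sinθ = 0.674302.
Along the incline, y_c = h_c/sinθ = 3.94465/0.674302 = 5.84998 m.
The centroid lies 1.71/2 = 0.855 m below the top edge, so the top edge sits at y_top = 5.84998 − 0.855 = 4.99498 m along the incline.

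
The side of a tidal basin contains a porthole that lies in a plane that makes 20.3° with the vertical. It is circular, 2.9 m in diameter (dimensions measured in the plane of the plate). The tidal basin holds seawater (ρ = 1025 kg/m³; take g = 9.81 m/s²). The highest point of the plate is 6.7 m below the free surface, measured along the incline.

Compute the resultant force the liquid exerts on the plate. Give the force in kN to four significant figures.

F ≈ 507.7 kN

γ = ρg = 1025 × 9.81 / 1000 = 10.05525 kN/m³.
The plate makes 20.3° with the vertical, i.e. θ = 90° − 20.3° = 69.7° to the horizontal. Measuring y along the incline from the free-surface line, vertical depth h = y·sinθ with sinθ = 0.937889.
The centroid is at the centre, 1.45 m below the top of the plate, so y_c = 6.7 + 1.45 = 8.15 m and h_c = 8.15 × 0.937889 = 7.6438 m.
A = π(1.45)² = 6.6052 m².
Resultant F = γ·h_c·A = 10.05525 × 7.6438 × 6.6052 = 507.678 kN.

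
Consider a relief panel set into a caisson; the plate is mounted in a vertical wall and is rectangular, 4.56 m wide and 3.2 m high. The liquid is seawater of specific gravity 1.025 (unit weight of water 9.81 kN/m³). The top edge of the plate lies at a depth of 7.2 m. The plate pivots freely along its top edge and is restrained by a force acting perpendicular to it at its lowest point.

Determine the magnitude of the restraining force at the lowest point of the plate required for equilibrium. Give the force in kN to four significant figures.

γ = 1.025 × 9.81 = 10.05525 kN/m³.
The centroid lies 3.2/2 = 1.6 m below the top edge, so the centroid depth is h_c = 7.2 + 1.6 = 8.8 m.
A = 4.56 × 3.2 = 14.592 m².
Resultant F = γ·h_c·A = 10.05525 × 8.8 × 14.592 = 1291.19 kN.
I_c = b·h³/12 = 4.56 × 3.2³/12 = 12.4518 m⁴.
Centre of pressure: y_p = y_c + I_c/(y_c·A) = 8.8 + 12.4518/(8.8 × 14.592) = 8.8 + 0.0969694 = 8.89697 m along the plane.
The resultant acts 1.6 + 0.0969694 = 1.69697 m (along the plate) below the hinge at the top edge, so the moment about the hinge is M = F × 1.69697 = 1291.19 × 1.69697 = 2191.11 kN·m.
A normal force at the bottom, 3.2 m from the hinge, must supply this moment: P = 2191.11/3.2 = 684.722 kN.

P ≈ 684.7 kN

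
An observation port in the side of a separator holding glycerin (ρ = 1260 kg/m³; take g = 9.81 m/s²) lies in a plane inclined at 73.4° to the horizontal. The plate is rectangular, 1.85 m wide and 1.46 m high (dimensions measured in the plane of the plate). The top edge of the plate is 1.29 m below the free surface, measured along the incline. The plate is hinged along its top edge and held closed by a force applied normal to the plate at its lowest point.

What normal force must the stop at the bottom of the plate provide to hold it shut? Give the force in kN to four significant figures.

P ≈ 36.21 kN

γ = ρg = 1260 × 9.81 / 1000 = 12.3606 kN/m³.
Let θ = 73.4° be the plate's angle to the horizontal; measure y along the incline from where the plane meets the free surface. Vertical depth h = y·sinθ with sinθ = 0.958323.
The centroid lies 1.46/2 = 0.73 m below the top edge, so y_c = 1.29 + 0.73 = 2.02 m and h_c = 2.02 × 0.958323 = 1.93581 m.
A = 1.85 × 1.46 = 2.701 m².
Resultant F = γ·h_c·A = 12.3606 × 1.93581 × 2.701 = 64.6289 kN.
I_c = b·h³/12 = 1.85 × 1.46³/12 = 0.479788 m⁴.
Centre of pressure: y_p = y_c + I_c/(y_c·A) = 2.02 + 0.479788/(2.02 × 2.701) = 2.02 + 0.0879374 = 2.10794 m along the plane.
The resultant acts 0.73 + 0.0879374 = 0.817937 m (along the plate) below the hinge at the top edge, so the moment about the hinge is M = F × 0.817937 = 64.6289 × 0.817937 = 52.8624 kN·m.
A normal force at the bottom, 1.46 m from the hinge, must supply this moment: P = 52.8624/1.46 = 36.2071 kN.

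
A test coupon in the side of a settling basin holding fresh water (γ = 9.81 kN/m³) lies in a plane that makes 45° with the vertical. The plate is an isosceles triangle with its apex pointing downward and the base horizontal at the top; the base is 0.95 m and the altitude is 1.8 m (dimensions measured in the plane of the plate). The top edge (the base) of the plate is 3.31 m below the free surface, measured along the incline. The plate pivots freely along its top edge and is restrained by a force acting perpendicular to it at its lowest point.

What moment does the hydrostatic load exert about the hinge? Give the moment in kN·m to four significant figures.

γ = 9.81 kN/m³.
The plate makes 45° with the vertical, i.e. θ = 90° − 45° = 45° to the horizontal. Measuring y along the incline from the free-surface line, vertical depth h = y·sinθ with sinθ = 0.707107.
With the apex down, the centroid sits h/3 = 1.8/3 = 0.6 m below the base (the top edge), so y_c = 3.31 + 0.6 = 3.91 m and h_c = 3.91 × 0.707107 = 2.76479 m.
A = ½ × 0.95 × 1.8 = 0.855 m².
Resultant F = γ·h_c·A = 9.81 × 2.76479 × 0.855 = 23.1898 kN.
I_c = b·h³/36 = 0.95 × 1.8³/36 = 0.1539 m⁴.
Centre of pressure: y_p = y_c + I_c/(y_c·A) = 3.91 + 0.1539/(3.91 × 0.855) = 3.91 + 0.0460358 = 3.95604 m along the plane.
The resultant acts 0.6 + 0.0460358 = 0.646036 m (along the plate) below the hinge at the top edge, so the moment about the hinge is M = F × 0.646036 = 23.1898 × 0.646036 = 14.9814 kN·m.

M ≈ 14.98 kN·m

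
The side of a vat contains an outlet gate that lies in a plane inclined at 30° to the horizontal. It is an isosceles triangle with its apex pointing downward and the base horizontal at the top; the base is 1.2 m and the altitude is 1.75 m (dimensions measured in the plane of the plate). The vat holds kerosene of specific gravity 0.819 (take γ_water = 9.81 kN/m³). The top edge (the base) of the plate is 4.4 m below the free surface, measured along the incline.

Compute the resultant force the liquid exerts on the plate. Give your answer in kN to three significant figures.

F ≈ 21.0 kN

γ = 0.819 × 9.81 = 8.03439 kN/m³.
Let θ = 30° be the plate's angle to the horizontal; measure y along the incline from where the plane meets the free surface. Vertical depth h = y·sinθ with sinθ = 0.500000.
With the apex down, the centroid sits h/3 = 1.75/3 = 0.583333 m below the base (the top edge), so y_c = 4.4 + 0.583333 = 4.98333 m and h_c = 4.98333 × 0.500000 = 2.49166 m.
A = ½ × 1.2 × 1.75 = 1.05 m².
Resultant F = γ·h_c·A = 8.03439 × 2.49166 × 1.05 = 21.0199 kN.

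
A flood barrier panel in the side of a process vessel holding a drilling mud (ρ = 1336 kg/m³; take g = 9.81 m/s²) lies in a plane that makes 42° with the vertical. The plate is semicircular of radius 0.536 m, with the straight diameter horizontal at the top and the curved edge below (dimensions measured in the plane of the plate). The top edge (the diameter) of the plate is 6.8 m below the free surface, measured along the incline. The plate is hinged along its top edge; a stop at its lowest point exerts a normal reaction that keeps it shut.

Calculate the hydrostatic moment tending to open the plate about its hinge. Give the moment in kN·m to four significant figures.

M ≈ 7.115 kN·m

γ = ρg = 1336 × 9.81 / 1000 = 13.10616 kN/m³.
The plate makes 42° with the vertical, i.e. θ = 90° − 42° = 48° to the horizontal. Measuring y along the incline from the free-surface line, vertical depth h = y·sinθ with sinθ = 0.743145.
The centroid of a semicircle lies 4r/(3π) = 0.227485 m from the diameter, here below the top edge, so y_c = 6.8 + 0.227485 = 7.02748 m and h_c = 7.02748 × 0.743145 = 5.22244 m.
A = πr²/2 = π × 0.536²/2 = 0.451284 m².
Resultant F = γ·h_c·A = 13.10616 × 5.22244 × 0.451284 = 30.8886 kN.
I_c = (π/8 − 8/(9π))·r⁴ = 0.109757 × 0.536⁴ = 0.00905923 m⁴.
Centre of pressure: y_p = y_c + I_c/(y_c·A) = 7.02748 + 0.00905923/(7.02748 × 0.451284) = 7.02748 + 0.00285655 = 7.03034 m along the plane.
The resultant acts 0.227485 + 0.00285655 = 0.230342 m (along the plate) below the hinge at the top edge, so the moment about the hinge is M = F × 0.230342 = 30.8886 × 0.230342 = 7.11494 kN·m.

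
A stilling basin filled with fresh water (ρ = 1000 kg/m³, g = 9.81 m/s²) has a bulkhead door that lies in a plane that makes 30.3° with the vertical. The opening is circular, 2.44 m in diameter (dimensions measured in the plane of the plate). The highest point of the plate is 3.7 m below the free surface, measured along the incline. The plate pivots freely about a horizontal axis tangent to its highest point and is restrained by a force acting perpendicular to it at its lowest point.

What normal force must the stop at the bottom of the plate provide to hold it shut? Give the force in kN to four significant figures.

P ≈ 103.5 kN

γ = ρg = 1000 × 9.81 = 9810 N/m³ = 9.81 kN/m³.
The plate makes 30.3° with the vertical, i.e. θ = 90° − 30.3° = 59.7° to the horizontal. Measuring y along the incline from the free-surface line, vertical depth h = y·sinθ with sinθ = 0.863396.
The centroid is at the centre, 1.22 m below the top of the plate, so y_c = 3.7 + 1.22 = 4.92 m and h_c = 4.92 × 0.863396 = 4.24791 m.
A = π(1.22)² = 4.67595 m².
Resultant F = γ·h_c·A = 9.81 × 4.24791 × 4.67595 = 194.856 kN.
I_c = πr⁴/4 = π × 1.22⁴/4 = 1.73992 m⁴.
Centre of pressure: y_p = y_c + I_c/(y_c·A) = 4.92 + 1.73992/(4.92 × 4.67595) = 4.92 + 0.07563 = 4.99563 m along the plane.
The resultant acts 1.22 + 0.07563 = 1.29563 m (along the plate) below the hinge at the top edge, so the moment about the hinge is M = F × 1.29563 = 194.856 × 1.29563 = 252.461 kN·m.
A normal force at the bottom, 2.44 m from the hinge, must supply this moment: P = 252.461/2.44 = 103.468 kN.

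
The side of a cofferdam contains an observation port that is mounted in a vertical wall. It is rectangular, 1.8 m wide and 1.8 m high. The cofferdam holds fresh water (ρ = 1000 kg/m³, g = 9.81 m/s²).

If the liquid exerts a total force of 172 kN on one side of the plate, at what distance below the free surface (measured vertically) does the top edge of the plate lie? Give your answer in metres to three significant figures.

γ = ρg = 1000 × 9.81 = 9810 N/m³ = 9.81 kN/m³.
A = 1.8 × 1.8 = 3.24 m².
From F = γ·h_c·A, the centroid depth is h_c = 172/(9.81 × 3.24) = 5.41146 m.
The centroid lies 1.8/2 = 0.9 m below the top edge, so the top edge sits at h_top = 5.41146 − 0.9 = 4.51146 m below the surface.

d_top ≈ 4.51 m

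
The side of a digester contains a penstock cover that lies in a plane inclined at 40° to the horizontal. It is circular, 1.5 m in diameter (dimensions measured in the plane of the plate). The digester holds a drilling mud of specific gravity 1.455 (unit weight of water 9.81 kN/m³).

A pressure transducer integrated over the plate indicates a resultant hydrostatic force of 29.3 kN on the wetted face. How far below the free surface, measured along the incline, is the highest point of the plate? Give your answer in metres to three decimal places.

y_top ≈ 1.057 m

γ = 1.455 × 9.81 = 14.27355 kN/m³.
A = π(0.75)² = 1.76715 m².
From F = γ·h_c·A, the centroid depth is h_c = 29.3/(14.27355 × 1.76715) = 1.16161 m.
Let θ = 40° be the plate's angle to the horizontal; measure y along the incline from where the plane meets the free surface. Vertical depth h = y·sinθ with sinθ = 0.642788.
Along the incline, y_c = h_c/sinθ = 1.16161/0.642788 = 1.80714 m.
The centroid is at the centre, 0.75 m below the top of the plate, so the highest point sits at y_top = 1.80714 − 0.75 = 1.05714 m along the incline.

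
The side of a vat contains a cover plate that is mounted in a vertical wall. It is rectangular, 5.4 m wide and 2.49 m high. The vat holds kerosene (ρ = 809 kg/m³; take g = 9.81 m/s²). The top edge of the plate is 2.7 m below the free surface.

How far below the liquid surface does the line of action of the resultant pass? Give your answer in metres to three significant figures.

h_p = 4.08 m

γ = ρg = 809 × 9.81 / 1000 = 7.93629 kN/m³.
The centroid lies 2.49/2 = 1.245 m below the top edge, so the centroid depth is h_c = 2.7 + 1.245 = 3.945 m.
A = 5.4 × 2.49 = 13.446 m².
Resultant F = γ·h_c·A = 7.93629 × 3.945 × 13.446 = 420.976 kN.
I_c = b·h³/12 = 5.4 × 2.49³/12 = 6.94721 m⁴.
Centre of pressure: y_p = y_c + I_c/(y_c·A) = 3.945 + 6.94721/(3.945 × 13.446) = 3.945 + 0.13097 = 4.07597 m along the plane.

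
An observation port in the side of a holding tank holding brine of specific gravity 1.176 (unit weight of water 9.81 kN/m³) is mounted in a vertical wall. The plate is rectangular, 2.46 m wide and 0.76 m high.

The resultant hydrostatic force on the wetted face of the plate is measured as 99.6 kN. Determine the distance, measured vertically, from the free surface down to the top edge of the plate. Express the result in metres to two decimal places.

γ = 1.176 × 9.81 = 11.53656 kN/m³.
A = 2.46 × 0.76 = 1.8696 m².
From F = γ·h_c·A, the centroid depth is h_c = 99.6/(11.53656 × 1.8696) = 4.61779 m.
The centroid lies 0.76/2 = 0.38 m below the top edge, so the top edge sits at h_top = 4.61779 − 0.38 = 4.23779 m below the surface.

d_top ≈ 4.24 m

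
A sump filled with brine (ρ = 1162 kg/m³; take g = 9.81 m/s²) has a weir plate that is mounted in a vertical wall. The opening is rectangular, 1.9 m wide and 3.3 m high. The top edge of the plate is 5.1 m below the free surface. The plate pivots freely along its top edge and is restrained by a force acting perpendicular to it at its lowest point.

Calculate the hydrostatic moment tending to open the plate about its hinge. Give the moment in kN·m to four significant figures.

M ≈ 860.9 kN·m

γ = ρg = 1162 × 9.81 / 1000 = 11.39922 kN/m³.
The centroid lies 3.3/2 = 1.65 m below the top edge, so the centroid depth is h_c = 5.1 + 1.65 = 6.75 m.
A = 1.9 × 3.3 = 6.27 m².
Resultant F = γ·h_c·A = 11.39922 × 6.75 × 6.27 = 482.443 kN.
I_c = b·h³/12 = 1.9 × 3.3³/12 = 5.69002 m⁴.
Centre of pressure: y_p = y_c + I_c/(y_c·A) = 6.75 + 5.69002/(6.75 × 6.27) = 6.75 + 0.134444 = 6.88444 m along the plane.
The resultant acts 1.65 + 0.134444 = 1.78444 m (along the plate) below the hinge at the top edge, so the moment about the hinge is M = F × 1.78444 = 482.443 × 1.78444 = 860.891 kN·m.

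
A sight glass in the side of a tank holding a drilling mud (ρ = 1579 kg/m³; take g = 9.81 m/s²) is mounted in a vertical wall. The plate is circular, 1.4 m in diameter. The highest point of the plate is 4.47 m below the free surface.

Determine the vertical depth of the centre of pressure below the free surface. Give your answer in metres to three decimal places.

h_p = 5.194 m

γ = ρg = 1579 × 9.81 / 1000 = 15.48999 kN/m³.
The centroid is at the centre, 0.7 m below the top of the plate, so the centroid depth is h_c = 4.47 + 0.7 = 5.17 m.
A = π(0.7)² = 1.53938 m².
Resultant F = γ·h_c·A = 15.48999 × 5.17 × 1.53938 = 123.279 kN.
I_c = πr⁴/4 = π × 0.7⁴/4 = 0.188574 m⁴.
Centre of pressure: y_p = y_c + I_c/(y_c·A) = 5.17 + 0.188574/(5.17 × 1.53938) = 5.17 + 0.0236944 = 5.19369 m along the plane.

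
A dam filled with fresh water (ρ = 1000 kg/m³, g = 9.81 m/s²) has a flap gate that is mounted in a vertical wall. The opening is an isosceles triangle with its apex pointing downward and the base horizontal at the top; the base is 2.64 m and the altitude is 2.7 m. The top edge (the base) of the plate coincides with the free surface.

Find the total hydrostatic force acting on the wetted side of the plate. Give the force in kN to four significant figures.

γ = ρg = 1000 × 9.81 = 9810 N/m³ = 9.81 kN/m³.
With the apex down, the centroid sits h/3 = 2.7/3 = 0.9 m below the base (the top edge), so the centroid depth is h_c = 0.9 m.
A = ½ × 2.64 × 2.7 = 3.564 m².
Resultant F = γ·h_c·A = 9.81 × 0.9 × 3.564 = 31.4666 kN.

F ≈ 31.47 kN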